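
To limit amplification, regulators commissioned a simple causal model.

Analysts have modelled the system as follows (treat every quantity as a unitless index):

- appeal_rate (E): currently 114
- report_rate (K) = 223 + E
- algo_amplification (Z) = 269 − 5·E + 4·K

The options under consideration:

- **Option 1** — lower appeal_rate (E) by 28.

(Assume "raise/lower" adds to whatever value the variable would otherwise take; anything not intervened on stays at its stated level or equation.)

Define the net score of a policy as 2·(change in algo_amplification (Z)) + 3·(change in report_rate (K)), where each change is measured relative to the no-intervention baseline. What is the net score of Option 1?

Baseline:
  E = 114
  K = 223 + 114 = 337
  Z = 269 − 5·114 + 4·337 = 1047
Option 1 (E − 28):
  E = 114 − 28 = 86
  K = 223 + 86 = 309
  Z = 269 − 5·86 + 4·309 = 1075
ΔZ = 1075 − 1047 = 28; ΔK = 309 − 337 = -28
Score = 2·28 + 3·(-28) = -28

-28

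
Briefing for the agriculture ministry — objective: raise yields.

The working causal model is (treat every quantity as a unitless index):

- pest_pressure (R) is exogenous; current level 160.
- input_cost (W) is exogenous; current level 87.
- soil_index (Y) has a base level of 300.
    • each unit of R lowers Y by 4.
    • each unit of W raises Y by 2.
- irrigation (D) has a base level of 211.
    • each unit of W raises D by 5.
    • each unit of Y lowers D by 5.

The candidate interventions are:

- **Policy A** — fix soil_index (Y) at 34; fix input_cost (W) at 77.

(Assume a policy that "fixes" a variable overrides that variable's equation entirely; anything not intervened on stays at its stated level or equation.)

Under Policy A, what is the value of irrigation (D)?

Policy A (Y := 34, W := 77):
  R = 160
  W = 77
  Y = 34
  D = 211 + 5·77 − 5·34 = 426

426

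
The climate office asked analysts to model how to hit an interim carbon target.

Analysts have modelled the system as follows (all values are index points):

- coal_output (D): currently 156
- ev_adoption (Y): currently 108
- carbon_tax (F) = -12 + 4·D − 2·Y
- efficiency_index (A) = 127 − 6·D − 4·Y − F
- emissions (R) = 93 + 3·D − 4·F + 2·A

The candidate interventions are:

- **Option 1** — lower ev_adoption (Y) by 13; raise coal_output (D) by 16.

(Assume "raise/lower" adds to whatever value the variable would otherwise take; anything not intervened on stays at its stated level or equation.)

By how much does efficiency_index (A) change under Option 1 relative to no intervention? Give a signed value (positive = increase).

Baseline:
  D = 156
  Y = 108
  F = -12 + 4·156 − 2·108 = 396
  A = 127 − 6·156 − 4·108 − 396 = -1637
Option 1 (Y − 13, D + 16):
  D = 156 + 16 = 172
  Y = 108 − 13 = 95
  F = -12 + 4·172 − 2·95 = 486
  A = 127 − 6·172 − 4·95 − 486 = -1771
Change in A: -1771 − (-1637) = -134

-134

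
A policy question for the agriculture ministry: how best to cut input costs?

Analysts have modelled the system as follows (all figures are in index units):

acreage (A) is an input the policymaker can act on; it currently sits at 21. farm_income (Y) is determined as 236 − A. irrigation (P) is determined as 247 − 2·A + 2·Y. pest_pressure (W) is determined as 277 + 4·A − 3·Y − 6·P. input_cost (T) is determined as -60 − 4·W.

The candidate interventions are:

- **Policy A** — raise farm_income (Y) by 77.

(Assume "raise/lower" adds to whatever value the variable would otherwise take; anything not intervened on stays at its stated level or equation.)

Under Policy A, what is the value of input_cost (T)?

20936

Policy A (Y + 77):
  A = 21
  Y = 236 − 21 (+77 from intervention) = 292
  P = 247 − 2·21 + 2·292 = 789
  W = 277 + 4·21 − 3·292 − 6·789 = -5249
  T = -60 − 4·(-5249) = 20936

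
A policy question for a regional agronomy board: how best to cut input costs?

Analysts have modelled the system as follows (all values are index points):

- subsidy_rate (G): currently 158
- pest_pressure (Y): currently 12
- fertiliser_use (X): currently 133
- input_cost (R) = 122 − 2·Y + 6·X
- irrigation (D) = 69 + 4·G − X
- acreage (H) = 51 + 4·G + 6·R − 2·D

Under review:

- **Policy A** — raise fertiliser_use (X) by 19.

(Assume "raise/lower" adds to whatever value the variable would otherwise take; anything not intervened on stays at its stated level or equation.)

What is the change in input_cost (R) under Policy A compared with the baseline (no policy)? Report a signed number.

Baseline:
  Y = 12
  X = 133
  R = 122 − 2·12 + 6·133 = 896
Policy A (X + 19):
  Y = 12
  X = 133 + 19 = 152
  R = 122 − 2·12 + 6·152 = 1010
Change in R: 1010 − 896 = 114

114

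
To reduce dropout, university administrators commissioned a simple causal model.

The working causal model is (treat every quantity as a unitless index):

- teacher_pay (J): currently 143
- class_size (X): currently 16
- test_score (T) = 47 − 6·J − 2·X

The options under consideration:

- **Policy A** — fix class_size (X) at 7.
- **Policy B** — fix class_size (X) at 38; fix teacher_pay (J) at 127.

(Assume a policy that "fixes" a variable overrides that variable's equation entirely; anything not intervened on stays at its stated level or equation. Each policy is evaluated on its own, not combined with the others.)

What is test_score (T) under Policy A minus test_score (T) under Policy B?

Policy A (X := 7):
  J = 143
  X = 7
  T = 47 − 6·143 − 2·7 = -825
Policy B (X := 38, J := 127):
  J = 127
  X = 38
  T = 47 − 6·127 − 2·38 = -791
T: -825 − (-791) = -34

-34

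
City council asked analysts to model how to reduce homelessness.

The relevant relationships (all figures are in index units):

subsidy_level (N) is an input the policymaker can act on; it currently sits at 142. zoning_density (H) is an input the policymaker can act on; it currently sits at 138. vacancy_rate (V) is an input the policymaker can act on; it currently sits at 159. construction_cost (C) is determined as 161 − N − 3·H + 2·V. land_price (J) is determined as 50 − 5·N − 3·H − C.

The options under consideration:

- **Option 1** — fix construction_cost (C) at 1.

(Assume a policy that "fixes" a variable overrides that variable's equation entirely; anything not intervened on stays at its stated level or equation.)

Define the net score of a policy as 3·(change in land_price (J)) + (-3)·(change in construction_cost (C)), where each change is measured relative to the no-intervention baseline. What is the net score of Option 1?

-468

Baseline:
  N = 142
  H = 138
  V = 159
  C = 161 − 142 − 3·138 + 2·159 = -77
  J = 50 − 5·142 − 3·138 − (-77) = -997
Option 1 (C := 1):
  N = 142
  H = 138
  V = 159
  C = 1
  J = 50 − 5·142 − 3·138 − 1 = -1075
ΔJ = -1075 − (-997) = -78; ΔC = 1 − (-77) = 78
Score = 3·(-78) + (-3)·78 = -468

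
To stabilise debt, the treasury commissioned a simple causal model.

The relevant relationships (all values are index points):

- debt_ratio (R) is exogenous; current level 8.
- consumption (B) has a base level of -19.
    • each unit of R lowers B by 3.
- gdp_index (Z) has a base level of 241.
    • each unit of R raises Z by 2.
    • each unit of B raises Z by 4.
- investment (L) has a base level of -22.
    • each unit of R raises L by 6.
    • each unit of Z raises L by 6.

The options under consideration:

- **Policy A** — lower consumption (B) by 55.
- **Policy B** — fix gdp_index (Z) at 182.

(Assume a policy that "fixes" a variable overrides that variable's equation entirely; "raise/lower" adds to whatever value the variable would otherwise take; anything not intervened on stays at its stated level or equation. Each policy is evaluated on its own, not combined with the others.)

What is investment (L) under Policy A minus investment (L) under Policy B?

Policy A (B − 55):
  R = 8
  B = -19 − 3·8 (−55 from intervention) = -98
  Z = 241 + 2·8 + 4·(-98) = -135
  L = -22 + 6·8 + 6·(-135) = -784
Policy B (Z := 182):
  R = 8
  B = -19 − 3·8 = -43
  Z = 182
  L = -22 + 6·8 + 6·182 = 1118
L: -784 − 1118 = -1902

-1902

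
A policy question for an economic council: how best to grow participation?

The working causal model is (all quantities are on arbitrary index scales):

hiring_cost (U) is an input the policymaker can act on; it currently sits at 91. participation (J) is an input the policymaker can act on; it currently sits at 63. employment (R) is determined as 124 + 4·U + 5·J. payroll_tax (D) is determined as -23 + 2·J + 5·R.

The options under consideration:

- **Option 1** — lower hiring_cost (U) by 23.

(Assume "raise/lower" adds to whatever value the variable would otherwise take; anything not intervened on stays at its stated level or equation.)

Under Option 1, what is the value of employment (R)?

Option 1 (U − 23):
  U = 91 − 23 = 68
  J = 63
  R = 124 + 4·68 + 5·63 = 711

711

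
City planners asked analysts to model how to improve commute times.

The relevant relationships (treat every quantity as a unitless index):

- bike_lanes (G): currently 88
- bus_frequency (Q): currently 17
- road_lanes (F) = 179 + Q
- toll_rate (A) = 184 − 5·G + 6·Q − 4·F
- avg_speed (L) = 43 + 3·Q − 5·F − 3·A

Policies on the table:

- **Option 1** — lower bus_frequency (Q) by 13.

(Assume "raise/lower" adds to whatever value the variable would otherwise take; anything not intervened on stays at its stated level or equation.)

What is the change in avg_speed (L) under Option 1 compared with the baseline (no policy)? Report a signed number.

104

Baseline:
  G = 88
  Q = 17
  F = 179 + 17 = 196
  A = 184 − 5·88 + 6·17 − 4·196 = -938
  L = 43 + 3·17 − 5·196 − 3·(-938) = 1928
Option 1 (Q − 13):
  G = 88
  Q = 17 − 13 = 4
  F = 179 + 4 = 183
  A = 184 − 5·88 + 6·4 − 4·183 = -964
  L = 43 + 3·4 − 5·183 − 3·(-964) = 2032
Change in L: 2032 − 1928 = 104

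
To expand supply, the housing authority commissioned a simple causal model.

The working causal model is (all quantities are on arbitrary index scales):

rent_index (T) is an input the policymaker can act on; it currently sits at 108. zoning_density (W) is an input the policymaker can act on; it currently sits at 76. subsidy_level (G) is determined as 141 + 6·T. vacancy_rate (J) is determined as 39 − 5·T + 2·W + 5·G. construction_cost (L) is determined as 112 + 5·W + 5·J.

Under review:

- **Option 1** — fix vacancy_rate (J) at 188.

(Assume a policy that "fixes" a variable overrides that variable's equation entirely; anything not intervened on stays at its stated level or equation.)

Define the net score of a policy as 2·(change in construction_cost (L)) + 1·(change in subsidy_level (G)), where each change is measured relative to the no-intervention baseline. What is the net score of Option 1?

Baseline:
  T = 108
  W = 76
  G = 141 + 6·108 = 789
  J = 39 − 5·108 + 2·76 + 5·789 = 3596
  L = 112 + 5·76 + 5·3596 = 18472
Option 1 (J := 188):
  T = 108
  W = 76
  G = 141 + 6·108 = 789
  J = 188
  L = 112 + 5·76 + 5·188 = 1432
ΔL = 1432 − 18472 = -17040; ΔG = 789 − 789 = 0
Score = 2·(-17040) + 1·0 = -34080

-34080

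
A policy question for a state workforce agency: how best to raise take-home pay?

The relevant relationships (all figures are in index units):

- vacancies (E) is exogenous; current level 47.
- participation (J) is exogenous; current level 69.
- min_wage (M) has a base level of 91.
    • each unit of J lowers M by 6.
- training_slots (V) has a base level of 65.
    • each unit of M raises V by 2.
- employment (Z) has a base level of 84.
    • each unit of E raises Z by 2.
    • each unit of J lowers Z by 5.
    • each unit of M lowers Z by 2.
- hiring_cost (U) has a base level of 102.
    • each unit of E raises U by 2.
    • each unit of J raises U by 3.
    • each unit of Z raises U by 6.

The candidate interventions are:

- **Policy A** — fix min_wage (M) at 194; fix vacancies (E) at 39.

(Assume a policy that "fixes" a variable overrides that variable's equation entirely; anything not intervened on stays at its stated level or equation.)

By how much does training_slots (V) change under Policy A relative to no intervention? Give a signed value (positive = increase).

Baseline:
  J = 69
  M = 91 − 6·69 = -323
  V = 65 + 2·(-323) = -581
Policy A (M := 194, E := 39):
  J = 69
  M = 194
  V = 65 + 2·194 = 453
Change in V: 453 − (-581) = 1034

1034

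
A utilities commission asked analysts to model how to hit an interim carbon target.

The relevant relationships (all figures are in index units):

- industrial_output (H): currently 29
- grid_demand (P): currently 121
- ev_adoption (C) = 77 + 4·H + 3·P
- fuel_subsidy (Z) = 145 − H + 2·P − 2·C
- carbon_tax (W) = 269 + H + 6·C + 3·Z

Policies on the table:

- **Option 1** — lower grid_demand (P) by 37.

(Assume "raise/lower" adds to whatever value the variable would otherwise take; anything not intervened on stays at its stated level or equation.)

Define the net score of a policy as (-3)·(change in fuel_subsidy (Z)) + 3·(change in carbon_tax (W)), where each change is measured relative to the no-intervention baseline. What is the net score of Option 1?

Baseline:
  H = 29
  P = 121
  C = 77 + 4·29 + 3·121 = 556
  Z = 145 − 29 + 2·121 − 2·556 = -754
  W = 269 + 29 + 6·556 + 3·(-754) = 1372
Option 1 (P − 37):
  H = 29
  P = 121 − 37 = 84
  C = 77 + 4·29 + 3·84 = 445
  Z = 145 − 29 + 2·84 − 2·445 = -606
  W = 269 + 29 + 6·445 + 3·(-606) = 1150
ΔZ = -606 − (-754) = 148; ΔW = 1150 − 1372 = -222
Score = (-3)·148 + 3·(-222) = -1110

-1110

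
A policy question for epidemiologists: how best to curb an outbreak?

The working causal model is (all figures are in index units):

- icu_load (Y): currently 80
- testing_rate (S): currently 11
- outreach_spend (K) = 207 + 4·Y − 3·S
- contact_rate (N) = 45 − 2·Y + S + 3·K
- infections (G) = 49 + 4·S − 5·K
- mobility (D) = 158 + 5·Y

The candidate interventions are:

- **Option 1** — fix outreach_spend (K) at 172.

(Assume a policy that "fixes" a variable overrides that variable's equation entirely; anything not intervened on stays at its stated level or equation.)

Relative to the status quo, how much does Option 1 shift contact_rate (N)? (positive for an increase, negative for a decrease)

-966

Baseline:
  Y = 80
  S = 11
  K = 207 + 4·80 − 3·11 = 494
  N = 45 − 2·80 + 11 + 3·494 = 1378
Option 1 (K := 172):
  Y = 80
  S = 11
  K = 172
  N = 45 − 2·80 + 11 + 3·172 = 412
Change in N: 412 − 1378 = -966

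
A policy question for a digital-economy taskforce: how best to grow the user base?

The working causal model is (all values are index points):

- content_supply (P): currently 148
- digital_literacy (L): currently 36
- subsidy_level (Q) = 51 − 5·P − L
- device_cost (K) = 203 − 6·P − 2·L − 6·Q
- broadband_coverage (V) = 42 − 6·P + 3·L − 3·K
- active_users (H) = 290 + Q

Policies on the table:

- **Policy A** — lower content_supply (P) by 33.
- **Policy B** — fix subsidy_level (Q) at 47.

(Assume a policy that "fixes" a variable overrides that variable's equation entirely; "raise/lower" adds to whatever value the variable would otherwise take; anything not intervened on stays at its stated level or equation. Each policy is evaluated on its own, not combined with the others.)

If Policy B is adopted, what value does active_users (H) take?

337

Policy B (Q := 47):
  P = 148
  L = 36
  Q = 47
  H = 290 + 47 = 337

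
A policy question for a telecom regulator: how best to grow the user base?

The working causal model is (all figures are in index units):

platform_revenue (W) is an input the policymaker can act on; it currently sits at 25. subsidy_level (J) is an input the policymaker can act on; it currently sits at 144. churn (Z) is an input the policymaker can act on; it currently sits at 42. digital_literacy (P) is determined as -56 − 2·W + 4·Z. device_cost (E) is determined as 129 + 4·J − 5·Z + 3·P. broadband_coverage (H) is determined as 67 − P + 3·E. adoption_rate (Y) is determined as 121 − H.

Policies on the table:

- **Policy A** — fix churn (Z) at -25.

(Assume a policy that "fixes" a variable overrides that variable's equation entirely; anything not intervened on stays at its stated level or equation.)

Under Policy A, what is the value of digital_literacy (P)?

Policy A (Z := -25):
  W = 25
  Z = -25
  P = -56 − 2·25 + 4·(-25) = -206

-206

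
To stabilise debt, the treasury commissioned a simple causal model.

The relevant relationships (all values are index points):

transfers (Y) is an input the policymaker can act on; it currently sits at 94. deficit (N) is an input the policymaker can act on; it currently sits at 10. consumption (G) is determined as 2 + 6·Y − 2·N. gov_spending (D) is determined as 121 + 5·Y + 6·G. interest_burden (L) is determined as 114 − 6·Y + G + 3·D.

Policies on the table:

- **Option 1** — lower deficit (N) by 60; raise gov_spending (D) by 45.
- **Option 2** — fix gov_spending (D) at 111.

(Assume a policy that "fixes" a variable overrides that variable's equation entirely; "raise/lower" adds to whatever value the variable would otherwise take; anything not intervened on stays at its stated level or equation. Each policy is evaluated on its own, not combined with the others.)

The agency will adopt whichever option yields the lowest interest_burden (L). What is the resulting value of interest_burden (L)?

429

Option 1 (N − 60, D + 45):
  Y = 94
  N = 10 − 60 = -50
  G = 2 + 6·94 − 2·(-50) = 666
  D = 121 + 5·94 + 6·666 (+45 from intervention) = 4632
  L = 114 − 6·94 + 666 + 3·4632 = 14112
Option 2 (D := 111):
  Y = 94
  N = 10
  G = 2 + 6·94 − 2·10 = 546
  D = 111
  L = 114 − 6·94 + 546 + 3·111 = 429
Comparing — Option 1: L=14112, Option 2: L=429. Lowest is 429 (Option 2).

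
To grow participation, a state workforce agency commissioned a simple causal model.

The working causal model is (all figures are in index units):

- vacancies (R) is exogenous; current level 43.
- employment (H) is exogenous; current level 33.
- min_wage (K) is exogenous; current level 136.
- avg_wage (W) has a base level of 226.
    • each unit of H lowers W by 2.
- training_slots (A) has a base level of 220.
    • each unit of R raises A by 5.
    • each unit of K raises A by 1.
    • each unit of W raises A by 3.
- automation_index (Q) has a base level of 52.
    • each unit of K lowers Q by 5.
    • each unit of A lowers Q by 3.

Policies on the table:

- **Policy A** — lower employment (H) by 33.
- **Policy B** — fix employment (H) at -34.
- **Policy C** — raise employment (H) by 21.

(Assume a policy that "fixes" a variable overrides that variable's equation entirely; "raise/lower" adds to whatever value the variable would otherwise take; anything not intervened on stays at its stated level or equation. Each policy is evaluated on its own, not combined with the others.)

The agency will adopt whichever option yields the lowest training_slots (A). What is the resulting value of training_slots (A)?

Policy A (H − 33):
  R = 43
  H = 33 − 33 = 0
  K = 136
  W = 226 − 2·0 = 226
  A = 220 + 5·43 + 136 + 3·226 = 1249
Policy B (H := -34):
  R = 43
  H = -34
  K = 136
  W = 226 − 2·(-34) = 294
  A = 220 + 5·43 + 136 + 3·294 = 1453
Policy C (H + 21):
  R = 43
  H = 33 + 21 = 54
  K = 136
  W = 226 − 2·54 = 118
  A = 220 + 5·43 + 136 + 3·118 = 925
Comparing — Policy A: A=1249, Policy B: A=1453, Policy C: A=925. Lowest is 925 (Policy C).

925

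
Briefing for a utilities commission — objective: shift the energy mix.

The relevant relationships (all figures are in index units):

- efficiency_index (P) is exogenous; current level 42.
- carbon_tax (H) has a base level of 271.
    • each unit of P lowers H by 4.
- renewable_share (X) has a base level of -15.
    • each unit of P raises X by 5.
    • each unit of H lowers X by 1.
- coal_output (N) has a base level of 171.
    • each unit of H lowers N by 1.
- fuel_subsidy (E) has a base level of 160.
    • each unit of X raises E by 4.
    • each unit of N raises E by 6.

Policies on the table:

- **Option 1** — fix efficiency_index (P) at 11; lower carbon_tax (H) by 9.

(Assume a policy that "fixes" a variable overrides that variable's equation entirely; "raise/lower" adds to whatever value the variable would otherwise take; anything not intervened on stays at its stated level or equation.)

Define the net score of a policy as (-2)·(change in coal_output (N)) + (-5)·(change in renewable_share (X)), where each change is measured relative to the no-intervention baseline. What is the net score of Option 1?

Baseline:
  P = 42
  H = 271 − 4·42 = 103
  X = -15 + 5·42 − 103 = 92
  N = 171 − 103 = 68
Option 1 (P := 11, H − 9):
  P = 11
  H = 271 − 4·11 (−9 from intervention) = 218
  X = -15 + 5·11 − 218 = -178
  N = 171 − 218 = -47
ΔN = -47 − 68 = -115; ΔX = -178 − 92 = -270
Score = (-2)·(-115) + (-5)·(-270) = 1580

1580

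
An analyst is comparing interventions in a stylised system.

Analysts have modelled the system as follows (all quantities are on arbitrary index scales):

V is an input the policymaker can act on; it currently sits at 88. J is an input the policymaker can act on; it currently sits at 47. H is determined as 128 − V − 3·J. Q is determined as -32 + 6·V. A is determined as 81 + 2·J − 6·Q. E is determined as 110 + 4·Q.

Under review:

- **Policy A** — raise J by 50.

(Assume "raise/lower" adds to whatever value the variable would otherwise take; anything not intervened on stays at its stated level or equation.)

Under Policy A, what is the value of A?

-2701

Policy A (J + 50):
  V = 88
  J = 47 + 50 = 97
  Q = -32 + 6·88 = 496
  A = 81 + 2·97 − 6·496 = -2701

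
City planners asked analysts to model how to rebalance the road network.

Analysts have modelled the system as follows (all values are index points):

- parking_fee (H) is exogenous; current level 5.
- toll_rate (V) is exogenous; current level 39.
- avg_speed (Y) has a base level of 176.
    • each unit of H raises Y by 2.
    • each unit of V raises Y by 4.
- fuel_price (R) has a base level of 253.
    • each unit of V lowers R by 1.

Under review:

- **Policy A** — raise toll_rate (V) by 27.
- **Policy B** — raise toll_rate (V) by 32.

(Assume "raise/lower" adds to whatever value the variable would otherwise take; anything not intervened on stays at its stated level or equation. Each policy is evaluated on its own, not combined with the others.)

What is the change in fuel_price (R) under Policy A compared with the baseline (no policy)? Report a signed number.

Baseline:
  V = 39
  R = 253 − 39 = 214
Policy A (V + 27):
  V = 39 + 27 = 66
  R = 253 − 66 = 187
Change in R: 187 − 214 = -27

-27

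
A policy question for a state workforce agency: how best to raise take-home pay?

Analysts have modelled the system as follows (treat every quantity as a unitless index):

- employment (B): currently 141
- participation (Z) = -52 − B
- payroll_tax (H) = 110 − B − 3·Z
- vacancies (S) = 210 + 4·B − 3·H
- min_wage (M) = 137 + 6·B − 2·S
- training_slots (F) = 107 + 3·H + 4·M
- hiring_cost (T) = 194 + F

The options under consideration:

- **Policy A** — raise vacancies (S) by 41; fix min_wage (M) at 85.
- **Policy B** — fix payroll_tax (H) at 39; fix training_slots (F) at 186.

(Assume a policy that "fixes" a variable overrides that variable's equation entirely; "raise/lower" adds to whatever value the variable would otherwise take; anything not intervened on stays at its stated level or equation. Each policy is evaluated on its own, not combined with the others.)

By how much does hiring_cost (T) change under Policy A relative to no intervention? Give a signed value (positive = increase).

-10552

Baseline:
  B = 141
  Z = -52 − 141 = -193
  H = 110 − 141 − 3·(-193) = 548
  S = 210 + 4·141 − 3·548 = -870
  M = 137 + 6·141 − 2·(-870) = 2723
  F = 107 + 3·548 + 4·2723 = 12643
  T = 194 + 12643 = 12837
Policy A (S + 41, M := 85):
  B = 141
  Z = -52 − 141 = -193
  H = 110 − 141 − 3·(-193) = 548
  S = 210 + 4·141 − 3·548 (+41 from intervention) = -829
  M = 85
  F = 107 + 3·548 + 4·85 = 2091
  T = 194 + 2091 = 2285
Change in T: 2285 − 12837 = -10552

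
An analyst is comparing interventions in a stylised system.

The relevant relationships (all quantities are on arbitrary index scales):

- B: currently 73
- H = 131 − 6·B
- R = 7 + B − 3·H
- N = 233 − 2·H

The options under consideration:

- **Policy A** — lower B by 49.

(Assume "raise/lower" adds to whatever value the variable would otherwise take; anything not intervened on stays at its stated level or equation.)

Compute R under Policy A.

70

Policy A (B − 49):
  B = 73 − 49 = 24
  H = 131 − 6·24 = -13
  R = 7 + 24 − 3·(-13) = 70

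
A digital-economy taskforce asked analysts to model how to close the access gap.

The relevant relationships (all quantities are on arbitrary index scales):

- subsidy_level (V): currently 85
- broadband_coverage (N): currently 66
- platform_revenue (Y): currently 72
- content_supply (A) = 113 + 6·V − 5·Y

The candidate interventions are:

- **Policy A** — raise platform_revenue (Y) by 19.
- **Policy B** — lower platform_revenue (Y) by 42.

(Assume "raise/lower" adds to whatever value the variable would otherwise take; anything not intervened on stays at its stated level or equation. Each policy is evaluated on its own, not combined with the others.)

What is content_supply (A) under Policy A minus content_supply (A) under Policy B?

-305

Policy A (Y + 19):
  V = 85
  Y = 72 + 19 = 91
  A = 113 + 6·85 − 5·91 = 168
Policy B (Y − 42):
  V = 85
  Y = 72 − 42 = 30
  A = 113 + 6·85 − 5·30 = 473
A: 168 − 473 = -305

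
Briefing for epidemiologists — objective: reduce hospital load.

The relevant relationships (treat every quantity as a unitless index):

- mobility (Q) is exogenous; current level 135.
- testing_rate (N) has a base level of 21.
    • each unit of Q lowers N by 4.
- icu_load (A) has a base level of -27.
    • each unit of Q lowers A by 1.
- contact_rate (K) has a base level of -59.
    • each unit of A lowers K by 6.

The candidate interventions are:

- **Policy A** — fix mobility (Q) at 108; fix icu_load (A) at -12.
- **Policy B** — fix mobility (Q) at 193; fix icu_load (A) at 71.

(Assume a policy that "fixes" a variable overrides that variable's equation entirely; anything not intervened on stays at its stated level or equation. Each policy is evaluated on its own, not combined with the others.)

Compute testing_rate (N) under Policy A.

-411

Policy A (Q := 108, A := -12):
  Q = 108
  N = 21 − 4·108 = -411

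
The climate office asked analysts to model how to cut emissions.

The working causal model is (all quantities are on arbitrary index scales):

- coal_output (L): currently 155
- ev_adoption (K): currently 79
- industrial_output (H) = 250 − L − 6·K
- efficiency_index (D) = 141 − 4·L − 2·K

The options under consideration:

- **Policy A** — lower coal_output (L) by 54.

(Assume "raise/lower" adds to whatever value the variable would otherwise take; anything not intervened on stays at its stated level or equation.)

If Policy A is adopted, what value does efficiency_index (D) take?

Policy A (L − 54):
  L = 155 − 54 = 101
  K = 79
  D = 141 − 4·101 − 2·79 = -421

-421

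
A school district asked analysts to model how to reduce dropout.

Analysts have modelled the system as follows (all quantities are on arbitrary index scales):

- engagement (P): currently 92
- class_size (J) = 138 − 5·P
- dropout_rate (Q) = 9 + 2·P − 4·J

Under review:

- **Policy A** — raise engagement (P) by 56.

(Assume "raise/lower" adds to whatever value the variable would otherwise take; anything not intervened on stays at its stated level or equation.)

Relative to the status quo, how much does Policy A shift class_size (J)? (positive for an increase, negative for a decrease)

-280

Baseline:
  P = 92
  J = 138 − 5·92 = -322
Policy A (P + 56):
  P = 92 + 56 = 148
  J = 138 − 5·148 = -602
Change in J: -602 − (-322) = -280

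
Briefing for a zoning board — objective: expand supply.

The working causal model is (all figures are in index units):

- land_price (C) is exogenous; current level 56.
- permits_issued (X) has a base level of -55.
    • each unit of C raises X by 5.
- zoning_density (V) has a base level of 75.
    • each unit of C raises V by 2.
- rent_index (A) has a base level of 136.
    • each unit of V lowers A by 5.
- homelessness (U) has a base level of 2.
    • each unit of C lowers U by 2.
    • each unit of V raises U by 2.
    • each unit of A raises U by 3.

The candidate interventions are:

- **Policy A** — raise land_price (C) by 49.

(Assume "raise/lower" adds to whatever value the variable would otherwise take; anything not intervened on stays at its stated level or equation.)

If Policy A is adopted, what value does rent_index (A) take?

Policy A (C + 49):
  C = 56 + 49 = 105
  V = 75 + 2·105 = 285
  A = 136 − 5·285 = -1289

-1289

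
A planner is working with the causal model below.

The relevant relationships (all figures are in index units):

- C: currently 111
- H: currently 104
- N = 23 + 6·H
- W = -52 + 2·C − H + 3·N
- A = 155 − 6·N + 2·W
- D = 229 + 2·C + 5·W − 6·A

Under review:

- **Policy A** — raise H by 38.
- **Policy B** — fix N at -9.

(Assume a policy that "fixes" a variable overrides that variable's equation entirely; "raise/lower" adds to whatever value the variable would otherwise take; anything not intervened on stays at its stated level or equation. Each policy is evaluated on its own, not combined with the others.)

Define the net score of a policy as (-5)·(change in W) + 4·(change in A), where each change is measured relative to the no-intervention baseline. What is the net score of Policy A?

-3534

Baseline:
  C = 111
  H = 104
  N = 23 + 6·104 = 647
  W = -52 + 2·111 − 104 + 3·647 = 2007
  A = 155 − 6·647 + 2·2007 = 287
Policy A (H + 38):
  C = 111
  H = 104 + 38 = 142
  N = 23 + 6·142 = 875
  W = -52 + 2·111 − 142 + 3·875 = 2653
  A = 155 − 6·875 + 2·2653 = 211
ΔW = 2653 − 2007 = 646; ΔA = 211 − 287 = -76
Score = (-5)·646 + 4·(-76) = -3534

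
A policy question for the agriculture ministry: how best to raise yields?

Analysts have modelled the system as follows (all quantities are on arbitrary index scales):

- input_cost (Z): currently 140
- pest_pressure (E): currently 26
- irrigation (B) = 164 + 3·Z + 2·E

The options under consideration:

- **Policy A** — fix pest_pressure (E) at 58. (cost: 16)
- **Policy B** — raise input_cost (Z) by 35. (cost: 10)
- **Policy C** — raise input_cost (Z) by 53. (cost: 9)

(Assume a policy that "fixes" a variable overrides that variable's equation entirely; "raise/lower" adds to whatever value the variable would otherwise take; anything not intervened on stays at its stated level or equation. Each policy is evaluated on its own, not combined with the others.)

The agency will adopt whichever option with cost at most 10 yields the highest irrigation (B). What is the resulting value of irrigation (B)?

795

Policy B (Z + 35):
  Z = 140 + 35 = 175
  E = 26
  B = 164 + 3·175 + 2·26 = 741
Policy C (Z + 53):
  Z = 140 + 53 = 193
  E = 26
  B = 164 + 3·193 + 2·26 = 795
Comparing — Policy B: B=741, Policy C: B=795. Highest is 795 (Policy C).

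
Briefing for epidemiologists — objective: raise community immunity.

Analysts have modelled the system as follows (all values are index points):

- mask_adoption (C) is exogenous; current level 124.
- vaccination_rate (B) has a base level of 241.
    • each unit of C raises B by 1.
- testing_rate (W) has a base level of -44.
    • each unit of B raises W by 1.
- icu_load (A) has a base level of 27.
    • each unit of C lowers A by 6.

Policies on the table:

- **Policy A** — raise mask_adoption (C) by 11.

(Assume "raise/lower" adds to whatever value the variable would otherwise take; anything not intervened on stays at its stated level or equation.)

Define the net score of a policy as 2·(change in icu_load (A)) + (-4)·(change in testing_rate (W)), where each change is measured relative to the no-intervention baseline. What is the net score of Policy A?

-176

Baseline:
  C = 124
  B = 241 + 124 = 365
  W = -44 + 365 = 321
  A = 27 − 6·124 = -717
Policy A (C + 11):
  C = 124 + 11 = 135
  B = 241 + 135 = 376
  W = -44 + 376 = 332
  A = 27 − 6·135 = -783
ΔA = -783 − (-717) = -66; ΔW = 332 − 321 = 11
Score = 2·(-66) + (-4)·11 = -176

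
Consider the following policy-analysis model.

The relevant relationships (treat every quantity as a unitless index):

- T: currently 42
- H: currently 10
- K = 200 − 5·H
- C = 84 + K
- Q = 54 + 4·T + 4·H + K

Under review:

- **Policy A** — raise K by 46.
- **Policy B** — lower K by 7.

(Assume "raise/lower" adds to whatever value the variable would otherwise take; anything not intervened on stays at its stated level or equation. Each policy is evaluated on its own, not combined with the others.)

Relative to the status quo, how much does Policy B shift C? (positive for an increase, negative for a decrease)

Baseline:
  H = 10
  K = 200 − 5·10 = 150
  C = 84 + 150 = 234
Policy B (K − 7):
  H = 10
  K = 200 − 5·10 (−7 from intervention) = 143
  C = 84 + 143 = 227
Change in C: 227 − 234 = -7

-7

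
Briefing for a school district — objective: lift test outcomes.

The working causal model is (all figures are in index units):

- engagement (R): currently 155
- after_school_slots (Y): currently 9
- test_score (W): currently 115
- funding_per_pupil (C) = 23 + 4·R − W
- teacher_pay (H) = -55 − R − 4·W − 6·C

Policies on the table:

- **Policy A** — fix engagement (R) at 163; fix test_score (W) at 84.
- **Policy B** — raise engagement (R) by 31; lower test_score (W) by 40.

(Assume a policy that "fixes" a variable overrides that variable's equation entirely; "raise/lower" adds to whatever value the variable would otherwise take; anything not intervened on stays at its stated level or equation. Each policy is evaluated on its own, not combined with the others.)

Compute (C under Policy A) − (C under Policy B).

-101

Policy A (R := 163, W := 84):
  R = 163
  W = 84
  C = 23 + 4·163 − 84 = 591
Policy B (R + 31, W − 40):
  R = 155 + 31 = 186
  W = 115 − 40 = 75
  C = 23 + 4·186 − 75 = 692
C: 591 − 692 = -101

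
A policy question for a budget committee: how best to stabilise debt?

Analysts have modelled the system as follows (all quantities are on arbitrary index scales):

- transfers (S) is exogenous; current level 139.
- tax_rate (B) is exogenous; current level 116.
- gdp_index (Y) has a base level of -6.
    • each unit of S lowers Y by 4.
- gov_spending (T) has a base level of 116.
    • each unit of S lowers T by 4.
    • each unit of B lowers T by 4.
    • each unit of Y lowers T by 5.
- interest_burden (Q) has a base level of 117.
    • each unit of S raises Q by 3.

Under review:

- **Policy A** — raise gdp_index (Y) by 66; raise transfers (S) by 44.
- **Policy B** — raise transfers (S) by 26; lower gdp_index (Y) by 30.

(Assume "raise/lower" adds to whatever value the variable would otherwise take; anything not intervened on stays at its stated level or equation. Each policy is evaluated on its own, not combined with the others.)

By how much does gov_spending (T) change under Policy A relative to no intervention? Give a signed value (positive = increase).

374

Baseline:
  S = 139
  B = 116
  Y = -6 − 4·139 = -562
  T = 116 − 4·139 − 4·116 − 5·(-562) = 1906
Policy A (Y + 66, S + 44):
  S = 139 + 44 = 183
  B = 116
  Y = -6 − 4·183 (+66 from intervention) = -672
  T = 116 − 4·183 − 4·116 − 5·(-672) = 2280
Change in T: 2280 − 1906 = 374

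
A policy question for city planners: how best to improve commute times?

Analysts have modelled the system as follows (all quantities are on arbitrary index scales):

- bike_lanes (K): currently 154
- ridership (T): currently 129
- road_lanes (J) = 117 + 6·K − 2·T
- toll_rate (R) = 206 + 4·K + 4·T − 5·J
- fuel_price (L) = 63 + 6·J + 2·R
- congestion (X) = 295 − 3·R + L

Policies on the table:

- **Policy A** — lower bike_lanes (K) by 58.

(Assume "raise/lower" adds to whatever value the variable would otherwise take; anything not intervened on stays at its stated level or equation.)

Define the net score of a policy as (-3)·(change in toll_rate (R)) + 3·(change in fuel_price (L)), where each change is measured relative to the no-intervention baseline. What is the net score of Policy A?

Baseline:
  K = 154
  T = 129
  J = 117 + 6·154 − 2·129 = 783
  R = 206 + 4·154 + 4·129 − 5·783 = -2577
  L = 63 + 6·783 + 2·(-2577) = -393
Policy A (K − 58):
  K = 154 − 58 = 96
  T = 129
  J = 117 + 6·96 − 2·129 = 435
  R = 206 + 4·96 + 4·129 − 5·435 = -1069
  L = 63 + 6·435 + 2·(-1069) = 535
ΔR = -1069 − (-2577) = 1508; ΔL = 535 − (-393) = 928
Score = (-3)·1508 + 3·928 = -1740

-1740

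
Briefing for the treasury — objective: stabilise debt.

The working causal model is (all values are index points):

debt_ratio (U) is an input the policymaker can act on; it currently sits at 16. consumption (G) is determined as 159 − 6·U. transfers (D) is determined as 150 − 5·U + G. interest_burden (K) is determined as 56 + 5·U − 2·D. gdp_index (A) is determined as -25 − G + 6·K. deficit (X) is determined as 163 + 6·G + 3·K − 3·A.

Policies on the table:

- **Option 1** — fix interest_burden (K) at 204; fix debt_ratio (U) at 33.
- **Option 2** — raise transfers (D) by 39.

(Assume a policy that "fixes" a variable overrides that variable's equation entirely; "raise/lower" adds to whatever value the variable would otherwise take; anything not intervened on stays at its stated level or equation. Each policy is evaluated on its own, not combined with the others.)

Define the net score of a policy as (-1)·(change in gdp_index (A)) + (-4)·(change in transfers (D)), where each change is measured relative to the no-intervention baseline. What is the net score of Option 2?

Baseline:
  U = 16
  G = 159 − 6·16 = 63
  D = 150 − 5·16 + 63 = 133
  K = 56 + 5·16 − 2·133 = -130
  A = -25 − 63 + 6·(-130) = -868
Option 2 (D + 39):
  U = 16
  G = 159 − 6·16 = 63
  D = 150 − 5·16 + 63 (+39 from intervention) = 172
  K = 56 + 5·16 − 2·172 = -208
  A = -25 − 63 + 6·(-208) = -1336
ΔA = -1336 − (-868) = -468; ΔD = 172 − 133 = 39
Score = (-1)·(-468) + (-4)·39 = 312

312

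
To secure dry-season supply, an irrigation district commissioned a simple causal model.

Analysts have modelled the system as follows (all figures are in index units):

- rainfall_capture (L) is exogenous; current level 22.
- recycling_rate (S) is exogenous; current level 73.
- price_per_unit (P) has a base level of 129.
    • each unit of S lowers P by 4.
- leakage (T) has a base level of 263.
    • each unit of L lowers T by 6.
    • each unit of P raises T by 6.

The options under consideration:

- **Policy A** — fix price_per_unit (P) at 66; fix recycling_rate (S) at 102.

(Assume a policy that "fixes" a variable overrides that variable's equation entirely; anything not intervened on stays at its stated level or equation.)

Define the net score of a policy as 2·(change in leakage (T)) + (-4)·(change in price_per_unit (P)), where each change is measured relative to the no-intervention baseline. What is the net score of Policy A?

1832

Baseline:
  L = 22
  S = 73
  P = 129 − 4·73 = -163
  T = 263 − 6·22 + 6·(-163) = -847
Policy A (P := 66, S := 102):
  L = 22
  S = 102
  P = 66
  T = 263 − 6·22 + 6·66 = 527
ΔT = 527 − (-847) = 1374; ΔP = 66 − (-163) = 229
Score = 2·1374 + (-4)·229 = 1832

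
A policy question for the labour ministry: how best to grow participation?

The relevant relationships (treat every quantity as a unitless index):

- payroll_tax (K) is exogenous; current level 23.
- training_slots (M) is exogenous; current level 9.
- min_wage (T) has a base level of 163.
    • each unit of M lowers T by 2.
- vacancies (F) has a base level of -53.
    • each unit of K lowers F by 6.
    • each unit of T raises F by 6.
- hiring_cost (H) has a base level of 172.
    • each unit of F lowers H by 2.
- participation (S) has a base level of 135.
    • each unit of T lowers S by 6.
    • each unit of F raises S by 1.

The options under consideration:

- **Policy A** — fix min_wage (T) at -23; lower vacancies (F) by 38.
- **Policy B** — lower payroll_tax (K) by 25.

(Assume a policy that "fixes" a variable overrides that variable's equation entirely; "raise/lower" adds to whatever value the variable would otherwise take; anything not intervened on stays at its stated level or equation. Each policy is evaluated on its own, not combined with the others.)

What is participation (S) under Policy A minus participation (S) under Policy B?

-188

Policy A (T := -23, F − 38):
  K = 23
  M = 9
  T = -23
  F = -53 − 6·23 + 6·(-23) (−38 from intervention) = -367
  S = 135 − 6·(-23) + (-367) = -94
Policy B (K − 25):
  K = 23 − 25 = -2
  M = 9
  T = 163 − 2·9 = 145
  F = -53 − 6·(-2) + 6·145 = 829
  S = 135 − 6·145 + 829 = 94
S: -94 − 94 = -188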